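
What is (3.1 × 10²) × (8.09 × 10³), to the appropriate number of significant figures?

(3.1 × 10²) × (8.09 × 10³) = 2507900
Multiplication/division keeps the fewest significant figures: 3.1 × 10² → 2 s.f., 8.09 × 10³ → 3 s.f.; limit is 2.
Rounded to 2 significant figures: 2.5 × 10⁶.

2.5 × 10⁶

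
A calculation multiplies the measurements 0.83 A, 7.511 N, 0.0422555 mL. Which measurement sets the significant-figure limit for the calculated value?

0.83 A → 2 s.f.; 7.511 N → 4 s.f.; 0.0422555 mL → 6 s.f.
The fewest is 2 significant figures, from 0.83 A.

0.83 A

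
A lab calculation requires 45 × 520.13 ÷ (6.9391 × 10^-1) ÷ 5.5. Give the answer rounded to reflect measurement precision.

45 × 520.13 ÷ (6.9391 × 10^-1) ÷ 5.5 = 6132.7968914…
Multiplication/division keeps the fewest significant figures: 45 → 2 s.f., 520.13 → 5 s.f., 6.9391 × 10^-1 → 5 s.f., 5.5 → 2 s.f.; limit is 2.
Rounded to 2 significant figures: 6.1 × 10^3.

6.1 × 10^3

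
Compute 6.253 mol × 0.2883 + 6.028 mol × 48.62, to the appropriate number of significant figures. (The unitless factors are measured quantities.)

6.253 × 0.2883 = 1.8027399 → 1.803 mol (4 s.f., last digit at the 10^-3 place).
6.028 × 48.62 = 293.08136 → 293.1 mol (4 s.f., last digit at the 10^-1 place).
Sum: 294.8840999 mol; keep the coarser place, 10^-1.
Result: 294.9 mol.

294.9 mol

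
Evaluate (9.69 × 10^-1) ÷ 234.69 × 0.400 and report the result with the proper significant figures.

0.00165

(9.69 × 10^-1) ÷ 234.69 × 0.400 = 0.0016515403298…
Multiplication/division keeps the fewest significant figures: 9.69 × 10^-1 → 3 s.f., 234.69 → 5 s.f., 0.400 → 3 s.f.; limit is 3.
Rounded to 3 significant figures: 0.00165.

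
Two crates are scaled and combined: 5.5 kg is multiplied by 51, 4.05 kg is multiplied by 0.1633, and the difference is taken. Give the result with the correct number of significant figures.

2.8 × 10² kg

5.5 × 51 = 280.5 → 2.8 × 10² kg (2 s.f., last digit at the 10^1 place).
4.05 × 0.1633 = 0.661365 → 6.61 × 10⁻¹ kg (3 s.f., last digit at the 10^-3 place).
Difference: 279.838635 kg; keep the coarser place, 10^1.
Result: 2.8 × 10² kg.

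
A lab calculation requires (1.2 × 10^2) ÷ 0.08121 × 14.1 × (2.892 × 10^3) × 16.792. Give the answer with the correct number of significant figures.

(1.2 × 10^2) ÷ 0.08121 × 14.1 × (2.892 × 10^3) × 16.792 = 1.01179274828 × 10^9…
Multiplication/division keeps the fewest significant figures: 1.2 × 10^2 → 2 s.f., 0.08121 → 4 s.f., 14.1 → 3 s.f., 2.892 × 10^3 → 4 s.f., 16.792 → 5 s.f.; limit is 2.
Rounded to 2 significant figures: 1.0 × 10^9.

1.0 × 10^9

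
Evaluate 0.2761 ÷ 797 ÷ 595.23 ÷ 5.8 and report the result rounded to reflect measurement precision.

0.2761 ÷ 797 ÷ 595.23 ÷ 5.8 = 1.00344894306 × 10^-7…
Multiplication/division keeps the fewest significant figures: 0.2761 → 4 s.f., 797 → 3 s.f., 595.23 → 5 s.f., 5.8 → 2 s.f.; limit is 2.
Rounded to 2 significant figures: 1.0 × 10⁻⁷.

1.0 × 10⁻⁷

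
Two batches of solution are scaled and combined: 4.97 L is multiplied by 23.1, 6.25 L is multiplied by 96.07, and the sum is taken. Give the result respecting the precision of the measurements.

715 L

4.97 × 23.1 = 114.807 → 115 L (3 s.f., last digit at the 10^0 place).
6.25 × 96.07 = 600.4375 → 6.00 × 10^2 L (3 s.f., last digit at the 10^0 place).
Sum: 715.2445 L; keep the coarser place, 10^0.
Result: 715 L.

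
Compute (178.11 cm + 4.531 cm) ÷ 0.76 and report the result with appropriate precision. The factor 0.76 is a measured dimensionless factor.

2.4 × 10² cm

178.11 cm + 4.531 cm = 182.641 cm; the sum is limited to 2 decimal places (5 s.f.).
Carrying full precision, 182.641 ÷ 0.76 = 240.317105263… cm; 0.76 has 2 s.f., so the result keeps min(5, 2) = 2 s.f.
Rounded to 2 significant figures: 2.4 × 10² cm.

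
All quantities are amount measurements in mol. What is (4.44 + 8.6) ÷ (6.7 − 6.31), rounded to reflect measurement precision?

4.44 + 8.6 = 13.04, limited to 1 d.p. → 3 s.f.; 6.7 − 6.31 = 0.39, limited to 1 d.p. → 1 s.f.
Carrying full precision, 13.04 ÷ 0.39 = 33.4358974359…; keep min(3, 1) = 1 s.f.
Rounded to 1 significant figure: 3 × 10^1.

3 × 10^1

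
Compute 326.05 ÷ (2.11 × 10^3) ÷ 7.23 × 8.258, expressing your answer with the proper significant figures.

0.176

326.05 ÷ (2.11 × 10^3) ÷ 7.23 × 8.258 = 0.176497407458…
Multiplication/division keeps the fewest significant figures: 326.05 → 5 s.f., 2.11 × 10^3 → 3 s.f., 7.23 → 3 s.f., 8.258 → 4 s.f.; limit is 3.
Rounded to 3 significant figures: 0.176.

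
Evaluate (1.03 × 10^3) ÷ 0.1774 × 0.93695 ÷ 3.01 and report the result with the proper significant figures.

1.81 × 10^3

(1.03 × 10^3) ÷ 0.1774 × 0.93695 ÷ 3.01 = 1807.31365198…
Multiplication/division keeps the fewest significant figures: 1.03 × 10^3 → 3 s.f., 0.1774 → 4 s.f., 0.93695 → 5 s.f., 3.01 → 3 s.f.; limit is 3.
Rounded to 3 significant figures: 1.81 × 10^3.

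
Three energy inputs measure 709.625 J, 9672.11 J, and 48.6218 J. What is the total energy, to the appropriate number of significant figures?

709.625 J + 9672.11 J + 48.6218 J = 10430.3568 J.
Addition/subtraction keeps the fewest decimal places: 709.625 → 3 decimal places, 9672.11 → 2 decimal places, 48.6218 → 4 decimal places; limit is 2.
Rounded to 2 decimal places: 10430.36 J.

10430.36 J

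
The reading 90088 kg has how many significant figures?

5

90088: zeros between nonzero digits are significant.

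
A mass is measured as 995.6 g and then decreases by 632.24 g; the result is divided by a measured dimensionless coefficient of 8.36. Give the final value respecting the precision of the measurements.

43.5 g

995.6 g − 632.24 g = 363.36 g; the difference is limited to 1 decimal place (4 s.f.).
Carrying full precision, 363.36 ÷ 8.36 = 43.4641148325… g; 8.36 has 3 s.f., so the result keeps min(4, 3) = 3 s.f.
Rounded to 3 significant figures: 43.5 g.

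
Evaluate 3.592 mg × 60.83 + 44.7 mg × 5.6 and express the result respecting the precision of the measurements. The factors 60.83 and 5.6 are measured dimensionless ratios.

4.7 × 10² mg

3.592 × 60.83 = 218.50136 → 218.5 mg (4 s.f., last digit at the 10^-1 place).
44.7 × 5.6 = 250.32 → 2.5 × 10² mg (2 s.f., last digit at the 10^1 place).
Sum: 468.82136 mg; keep the coarser place, 10^1.
Result: 4.7 × 10² mg.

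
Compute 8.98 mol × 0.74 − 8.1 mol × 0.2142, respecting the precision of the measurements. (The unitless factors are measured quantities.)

4.9 mol

8.98 × 0.74 = 6.6452 → 6.6 mol (2 s.f., last digit at the 10^-1 place).
8.1 × 0.2142 = 1.73502 → 1.7 mol (2 s.f., last digit at the 10^-1 place).
Difference: 4.91018 mol; keep the coarser place, 10^-1.
Result: 4.9 mol.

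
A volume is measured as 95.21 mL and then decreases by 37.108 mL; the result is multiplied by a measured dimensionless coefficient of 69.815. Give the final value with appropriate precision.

95.21 mL − 37.108 mL = 58.102 mL; the difference is limited to 2 decimal places (4 s.f.).
Carrying full precision, 58.102 × 69.815 = 4056.39113 mL; 69.815 has 5 s.f., so the result keeps min(4, 5) = 4 s.f.
Rounded to 4 significant figures: 4.056 × 10^3 mL.

4.056 × 10^3 mL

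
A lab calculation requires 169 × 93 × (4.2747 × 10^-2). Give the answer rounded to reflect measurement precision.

169 × 93 × (4.2747 × 10^-2) = 671.854599
Multiplication/division keeps the fewest significant figures: 169 → 3 s.f., 93 → 2 s.f., 4.2747 × 10^-2 → 5 s.f.; limit is 2.
Rounded to 2 significant figures: 6.7 × 10^2.

6.7 × 10^2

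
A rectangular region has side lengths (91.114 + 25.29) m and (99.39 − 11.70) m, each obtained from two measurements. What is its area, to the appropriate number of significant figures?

1.021 × 10⁴ m²

91.114 + 25.29 = 116.404, limited to 2 d.p. → 5 s.f.; 99.39 − 11.70 = 87.69, limited to 2 d.p. → 4 s.f.
Carrying full precision, 116.404 × 87.69 = 10207.46676; keep min(5, 4) = 4 s.f.
Rounded to 4 significant figures: 1.021 × 10⁴ m².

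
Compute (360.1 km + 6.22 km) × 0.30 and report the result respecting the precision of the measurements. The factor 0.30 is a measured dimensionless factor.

1.1 × 10² km

360.1 km + 6.22 km = 366.32 km; the sum is limited to 1 decimal place (4 s.f.).
Carrying full precision, 366.32 × 0.30 = 109.896 km; 0.30 has 2 s.f., so the result keeps min(4, 2) = 2 s.f.
Rounded to 2 significant figures: 1.1 × 10² km.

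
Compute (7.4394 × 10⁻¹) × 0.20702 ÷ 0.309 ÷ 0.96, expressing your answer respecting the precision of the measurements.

0.52

(7.4394 × 10⁻¹) × 0.20702 ÷ 0.309 ÷ 0.96 = 0.519183046117…
Multiplication/division keeps the fewest significant figures: 7.4394 × 10⁻¹ → 5 s.f., 0.20702 → 5 s.f., 0.309 → 3 s.f., 0.96 → 2 s.f.; limit is 2.
Rounded to 2 significant figures: 0.52.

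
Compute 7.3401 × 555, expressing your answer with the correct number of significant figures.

7.3401 × 555 = 4073.7555
Multiplication/division keeps the fewest significant figures: 7.3401 → 5 s.f., 555 → 3 s.f.; limit is 3.
Rounded to 3 significant figures: 4.07 × 10³.

4.07 × 10³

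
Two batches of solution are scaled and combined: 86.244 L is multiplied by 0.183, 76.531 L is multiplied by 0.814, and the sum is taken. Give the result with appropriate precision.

78.1 L

86.244 × 0.183 = 15.782652 → 15.8 L (3 s.f., last digit at the 10^-1 place).
76.531 × 0.814 = 62.296234 → 62.3 L (3 s.f., last digit at the 10^-1 place).
Sum: 78.078886 L; keep the coarser place, 10^-1.
Result: 78.1 L.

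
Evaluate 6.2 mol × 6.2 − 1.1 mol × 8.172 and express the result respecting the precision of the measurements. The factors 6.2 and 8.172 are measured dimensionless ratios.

6.2 × 6.2 = 38.44 → 38 mol (2 s.f., last digit at the 10^0 place).
1.1 × 8.172 = 8.9892 → 9.0 mol (2 s.f., last digit at the 10^-1 place).
Difference: 29.4508 mol; keep the coarser place, 10^0.
Result: 29 mol.

29 mol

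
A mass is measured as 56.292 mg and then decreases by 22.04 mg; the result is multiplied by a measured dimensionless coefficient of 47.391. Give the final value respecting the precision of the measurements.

56.292 mg − 22.04 mg = 34.252 mg; the difference is limited to 2 decimal places (4 s.f.).
Carrying full precision, 34.252 × 47.391 = 1623.236532 mg; 47.391 has 5 s.f., so the result keeps min(4, 5) = 4 s.f.
Rounded to 4 significant figures: 1623 mg.

1623 mg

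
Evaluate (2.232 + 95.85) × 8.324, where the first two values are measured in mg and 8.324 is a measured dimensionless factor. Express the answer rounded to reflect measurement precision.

2.232 mg + 95.85 mg = 98.082 mg; the sum is limited to 2 decimal places (4 s.f.).
Carrying full precision, 98.082 × 8.324 = 816.434568 mg; 8.324 has 4 s.f., so the result keeps min(4, 4) = 4 s.f.
Rounded to 4 significant figures: 816.4 mg.

816.4 mg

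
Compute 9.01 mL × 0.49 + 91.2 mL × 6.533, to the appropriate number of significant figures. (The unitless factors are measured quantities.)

600. mL

9.01 × 0.49 = 4.4149 → 4.4 mL (2 s.f., last digit at the 10^-1 place).
91.2 × 6.533 = 595.8096 → 596 mL (3 s.f., last digit at the 10^0 place).
Sum: 600.2245 mL; keep the coarser place, 10^0.
Result: 600. mL.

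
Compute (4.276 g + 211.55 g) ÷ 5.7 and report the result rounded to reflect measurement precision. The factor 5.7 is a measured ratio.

38 g

4.276 g + 211.55 g = 215.826 g; the sum is limited to 2 decimal places (5 s.f.).
Carrying full precision, 215.826 ÷ 5.7 = 37.8642105263… g; 5.7 has 2 s.f., so the result keeps min(5, 2) = 2 s.f.
Rounded to 2 significant figures: 38 g.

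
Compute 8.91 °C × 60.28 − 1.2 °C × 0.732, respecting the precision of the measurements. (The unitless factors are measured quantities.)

8.91 × 60.28 = 537.0948 → 537 °C (3 s.f., last digit at the 10^0 place).
1.2 × 0.732 = 0.8784 → 0.88 °C (2 s.f., last digit at the 10^-2 place).
Difference: 536.2164 °C; keep the coarser place, 10^0.
Result: 536 °C.

536 °C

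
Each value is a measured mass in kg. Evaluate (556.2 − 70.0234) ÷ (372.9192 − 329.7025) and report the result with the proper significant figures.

11.25

556.2 − 70.0234 = 486.1766, limited to 1 d.p. → 4 s.f.; 372.9192 − 329.7025 = 43.2167, limited to 4 d.p. → 6 s.f.
Carrying full precision, 486.1766 ÷ 43.2167 = 11.2497391055…; keep min(4, 6) = 4 s.f.
Rounded to 4 significant figures: 11.25.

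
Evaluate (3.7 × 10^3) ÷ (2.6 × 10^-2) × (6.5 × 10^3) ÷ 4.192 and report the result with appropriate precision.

(3.7 × 10^3) ÷ (2.6 × 10^-2) × (6.5 × 10^3) ÷ 4.192 = 220658396.947…
Multiplication/division keeps the fewest significant figures: 3.7 × 10^3 → 2 s.f., 2.6 × 10^-2 → 2 s.f., 6.5 × 10^3 → 2 s.f., 4.192 → 4 s.f.; limit is 2.
Rounded to 2 significant figures: 2.2 × 10^8.

2.2 × 10^8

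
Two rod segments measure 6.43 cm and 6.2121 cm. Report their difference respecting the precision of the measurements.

6.43 cm − 6.2121 cm = 0.2179 cm.
Addition/subtraction keeps the fewest decimal places: 6.43 → 2 decimal places, 6.2121 → 4 decimal places; limit is 2.
Rounded to 2 decimal places: 0.22 cm.

0.22 cm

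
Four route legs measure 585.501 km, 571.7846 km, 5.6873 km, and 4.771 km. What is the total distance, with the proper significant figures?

1167.744 km

585.501 km + 571.7846 km + 5.6873 km + 4.771 km = 1167.7439 km.
Addition/subtraction keeps the fewest decimal places: 585.501 → 3 decimal places, 571.7846 → 4 decimal places, 5.6873 → 4 decimal places, 4.771 → 3 decimal places; limit is 3.
Rounded to 3 decimal places: 1167.744 km.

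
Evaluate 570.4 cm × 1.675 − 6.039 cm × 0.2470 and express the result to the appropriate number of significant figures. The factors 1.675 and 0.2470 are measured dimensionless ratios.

953.9 cm

570.4 × 1.675 = 955.42 → 955.4 cm (4 s.f., last digit at the 10^-1 place).
6.039 × 0.2470 = 1.491633 → 1.492 cm (4 s.f., last digit at the 10^-3 place).
Difference: 953.928367 cm; keep the coarser place, 10^-1.
Result: 953.9 cm.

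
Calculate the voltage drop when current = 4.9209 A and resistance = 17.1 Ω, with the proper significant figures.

voltage drop = 4.9209 A × 17.1 Ω = 84.14739 V.
4.9209 has 5 significant figures; 17.1 has 3.
Division/multiplication keeps the fewest: 3 significant figures.
Rounded: 84.1 V.

84.1 V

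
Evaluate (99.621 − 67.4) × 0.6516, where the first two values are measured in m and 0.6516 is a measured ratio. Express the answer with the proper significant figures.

21.0 m

99.621 m − 67.4 m = 32.221 m; the difference is limited to 1 decimal place (3 s.f.).
Carrying full precision, 32.221 × 0.6516 = 20.9952036 m; 0.6516 has 4 s.f., so the result keeps min(3, 4) = 3 s.f.
Rounded to 3 significant figures: 21.0 m.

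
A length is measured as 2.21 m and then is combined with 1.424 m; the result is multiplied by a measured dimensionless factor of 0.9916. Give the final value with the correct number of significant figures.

3.60 m

2.21 m + 1.424 m = 3.634 m; the sum is limited to 2 decimal places (3 s.f.).
Carrying full precision, 3.634 × 0.9916 = 3.6034744 m; 0.9916 has 4 s.f., so the result keeps min(3, 4) = 3 s.f.
Rounded to 3 significant figures: 3.60 m.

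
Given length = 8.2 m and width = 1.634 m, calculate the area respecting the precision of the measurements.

area = 8.2 m × 1.634 m = 13.3988 m².
8.2 has 2 significant figures; 1.634 has 4.
Division/multiplication keeps the fewest: 2 significant figures.
Rounded: 13 m².

13 m²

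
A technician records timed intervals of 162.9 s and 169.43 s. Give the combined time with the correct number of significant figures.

162.9 s + 169.43 s = 332.33 s.
Addition/subtraction keeps the fewest decimal places: 162.9 → 1 decimal place, 169.43 → 2 decimal places; limit is 1.
Rounded to 1 decimal place: 3.323 × 10^2 s.

3.323 × 10^2 s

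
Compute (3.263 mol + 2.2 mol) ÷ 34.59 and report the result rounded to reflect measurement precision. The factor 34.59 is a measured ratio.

3.263 mol + 2.2 mol = 5.463 mol; the sum is limited to 1 decimal place (2 s.f.).
Carrying full precision, 5.463 ÷ 34.59 = 0.157935819601… mol; 34.59 has 4 s.f., so the result keeps min(2, 4) = 2 s.f.
Rounded to 2 significant figures: 0.16 mol.

0.16 mol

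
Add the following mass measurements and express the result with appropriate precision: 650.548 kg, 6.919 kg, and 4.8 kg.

650.548 kg + 6.919 kg + 4.8 kg = 662.267 kg.
Addition/subtraction keeps the fewest decimal places: 650.548 → 3 decimal places, 6.919 → 3 decimal places, 4.8 → 1 decimal place; limit is 1.
Rounded to 1 decimal place: 662.3 kg.

662.3 kg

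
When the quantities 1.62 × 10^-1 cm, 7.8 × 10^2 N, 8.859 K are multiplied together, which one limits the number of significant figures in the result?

1.62 × 10^-1 cm → 3 s.f.; 7.8 × 10^2 N → 2 s.f.; 8.859 K → 4 s.f.
The fewest is 2 significant figures, from 7.8 × 10^2 N.

7.8 × 10^2 N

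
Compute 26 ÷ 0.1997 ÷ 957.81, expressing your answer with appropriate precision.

26 ÷ 0.1997 ÷ 957.81 = 0.135930187552…
Multiplication/division keeps the fewest significant figures: 26 → 2 s.f., 0.1997 → 4 s.f., 957.81 → 5 s.f.; limit is 2.
Rounded to 2 significant figures: 0.14.

0.14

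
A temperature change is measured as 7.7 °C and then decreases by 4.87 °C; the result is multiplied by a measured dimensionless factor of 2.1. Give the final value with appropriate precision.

5.9 °C

7.7 °C − 4.87 °C = 2.83 °C; the difference is limited to 1 decimal place (2 s.f.).
Carrying full precision, 2.83 × 2.1 = 5.943 °C; 2.1 has 2 s.f., so the result keeps min(2, 2) = 2 s.f.
Rounded to 2 significant figures: 5.9 °C.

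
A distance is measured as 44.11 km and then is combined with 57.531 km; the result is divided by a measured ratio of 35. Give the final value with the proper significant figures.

2.9 km

44.11 km + 57.531 km = 101.641 km; the sum is limited to 2 decimal places (5 s.f.).
Carrying full precision, 101.641 ÷ 35 = 2.90402857143… km; 35 has 2 s.f., so the result keeps min(5, 2) = 2 s.f.
Rounded to 2 significant figures: 2.9 km.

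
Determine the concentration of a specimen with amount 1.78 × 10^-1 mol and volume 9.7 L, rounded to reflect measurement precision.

concentration = 1.78 × 10^-1 mol ÷ 9.7 L = 0.0183505154639… mol/L.
1.78 × 10^-1 has 3 significant figures; 9.7 has 2.
Division/multiplication keeps the fewest: 2 significant figures.
Rounded: 0.018 mol/L.

0.018 mol/L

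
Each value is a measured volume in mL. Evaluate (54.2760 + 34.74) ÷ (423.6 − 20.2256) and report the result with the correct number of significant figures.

54.2760 + 34.74 = 89.0160, limited to 2 d.p. → 4 s.f.; 423.6 − 20.2256 = 403.3744, limited to 1 d.p. → 4 s.f.
Carrying full precision, 89.0160 ÷ 403.3744 = 0.220678357377…; keep min(4, 4) = 4 s.f.
Rounded to 4 significant figures: 2.207 × 10^-1.

2.207 × 10^-1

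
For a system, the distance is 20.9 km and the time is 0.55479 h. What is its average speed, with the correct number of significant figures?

37.7 km/h

average speed = 20.9 km ÷ 0.55479 h = 37.6719118946… km/h.
20.9 has 3 significant figures; 0.55479 has 5.
Division/multiplication keeps the fewest: 3 significant figures.
Rounded: 37.7 km/h.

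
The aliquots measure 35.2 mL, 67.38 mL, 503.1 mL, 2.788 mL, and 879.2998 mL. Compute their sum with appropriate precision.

1487.8 mL

35.2 mL + 67.38 mL + 503.1 mL + 2.788 mL + 879.2998 mL = 1487.7678 mL.
Addition/subtraction keeps the fewest decimal places: 35.2 → 1 decimal place, 67.38 → 2 decimal places, 503.1 → 1 decimal place, 2.788 → 3 decimal places, 879.2998 → 4 decimal places; limit is 1.
Rounded to 1 decimal place: 1487.8 mL.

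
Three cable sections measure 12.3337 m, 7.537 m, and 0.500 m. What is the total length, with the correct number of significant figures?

12.3337 m + 7.537 m + 0.500 m = 20.3707 m.
Addition/subtraction keeps the fewest decimal places: 12.3337 → 4 decimal places, 7.537 → 3 decimal places, 0.500 → 3 decimal places; limit is 3.
Rounded to 3 decimal places: 20.371 m.

20.371 m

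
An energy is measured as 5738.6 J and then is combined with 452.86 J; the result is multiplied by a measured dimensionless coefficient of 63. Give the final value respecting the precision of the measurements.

5738.6 J + 452.86 J = 6191.46 J; the sum is limited to 1 decimal place (5 s.f.).
Carrying full precision, 6191.46 × 63 = 390061.98 J; 63 has 2 s.f., so the result keeps min(5, 2) = 2 s.f.
Rounded to 2 significant figures: 3.9 × 10^5 J.

3.9 × 10^5 J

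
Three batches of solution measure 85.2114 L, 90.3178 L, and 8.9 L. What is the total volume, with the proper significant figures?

85.2114 L + 90.3178 L + 8.9 L = 184.4292 L.
Addition/subtraction keeps the fewest decimal places: 85.2114 → 4 decimal places, 90.3178 → 4 decimal places, 8.9 → 1 decimal place; limit is 1.
Rounded to 1 decimal place: 184.4 L.

184.4 L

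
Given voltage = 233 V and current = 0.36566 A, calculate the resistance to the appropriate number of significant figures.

resistance = 233 V ÷ 0.36566 A = 637.203959963… Ω.
233 has 3 significant figures; 0.36566 has 5.
Division/multiplication keeps the fewest: 3 significant figures.
Rounded: 637 Ω.

637 Ω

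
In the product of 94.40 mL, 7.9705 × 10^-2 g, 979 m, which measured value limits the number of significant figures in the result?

979 m

94.40 mL → 4 s.f.; 7.9705 × 10^-2 g → 5 s.f.; 979 m → 3 s.f.
The fewest is 3 significant figures, from 979 m.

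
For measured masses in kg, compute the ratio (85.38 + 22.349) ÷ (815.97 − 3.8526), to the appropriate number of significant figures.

85.38 + 22.349 = 107.729, limited to 2 d.p. → 5 s.f.; 815.97 − 3.8526 = 812.1174, limited to 2 d.p. → 5 s.f.
Carrying full precision, 107.729 ÷ 812.1174 = 0.132652003269…; keep min(5, 5) = 5 s.f.
Rounded to 5 significant figures: 0.13265.

0.13265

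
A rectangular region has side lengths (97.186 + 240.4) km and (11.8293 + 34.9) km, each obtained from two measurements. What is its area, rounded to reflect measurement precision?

97.186 + 240.4 = 337.586, limited to 1 d.p. → 4 s.f.; 11.8293 + 34.9 = 46.7293, limited to 1 d.p. → 3 s.f.
Carrying full precision, 337.586 × 46.7293 = 15775.1574698; keep min(4, 3) = 3 s.f.
Rounded to 3 significant figures: 1.58 × 10^4 km².

1.58 × 10^4 km²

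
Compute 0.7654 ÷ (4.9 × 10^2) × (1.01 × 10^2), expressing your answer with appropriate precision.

0.7654 ÷ (4.9 × 10^2) × (1.01 × 10^2) = 0.157766122449…
Multiplication/division keeps the fewest significant figures: 0.7654 → 4 s.f., 4.9 × 10^2 → 2 s.f., 1.01 × 10^2 → 3 s.f.; limit is 2.
Rounded to 2 significant figures: 0.16.

0.16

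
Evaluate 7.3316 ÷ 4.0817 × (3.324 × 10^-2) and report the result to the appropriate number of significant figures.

0.05971

7.3316 ÷ 4.0817 × (3.324 × 10^-2) = 0.0597060989294…
Multiplication/division keeps the fewest significant figures: 7.3316 → 5 s.f., 4.0817 → 5 s.f., 3.324 × 10^-2 → 4 s.f.; limit is 4.
Rounded to 4 significant figures: 0.05971.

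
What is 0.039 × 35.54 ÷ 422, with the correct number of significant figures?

0.0033

0.039 × 35.54 ÷ 422 = 0.00328450236967…
Multiplication/division keeps the fewest significant figures: 0.039 → 2 s.f., 35.54 → 4 s.f., 422 → 3 s.f.; limit is 2.
Rounded to 2 significant figures: 0.0033.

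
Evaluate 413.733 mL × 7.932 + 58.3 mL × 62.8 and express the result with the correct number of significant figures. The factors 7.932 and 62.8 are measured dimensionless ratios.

413.733 × 7.932 = 3281.730156 → 3.282 × 10^3 mL (4 s.f., last digit at the 10^0 place).
58.3 × 62.8 = 3661.24 → 3.66 × 10^3 mL (3 s.f., last digit at the 10^1 place).
Sum: 6942.970156 mL; keep the coarser place, 10^1.
Result: 6.94 × 10^3 mL.

6.94 × 10^3 mL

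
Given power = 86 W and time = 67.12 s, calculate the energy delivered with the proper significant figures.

5.8 × 10^3 J

energy delivered = 86 W × 67.12 s = 5772.32 J.
86 has 2 significant figures; 67.12 has 4.
Division/multiplication keeps the fewest: 2 significant figures.
Rounded: 5.8 × 10^3 J.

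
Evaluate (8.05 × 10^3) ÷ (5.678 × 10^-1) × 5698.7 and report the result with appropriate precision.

8.08 × 10^7

(8.05 × 10^3) ÷ (5.678 × 10^-1) × 5698.7 = 80793474.8151…
Multiplication/division keeps the fewest significant figures: 8.05 × 10^3 → 3 s.f., 5.678 × 10^-1 → 4 s.f., 5698.7 → 5 s.f.; limit is 3.
Rounded to 3 significant figures: 8.08 × 10^7.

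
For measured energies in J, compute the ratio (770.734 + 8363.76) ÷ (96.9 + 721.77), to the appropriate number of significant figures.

11.16

770.734 + 8363.76 = 9134.494, limited to 2 d.p. → 6 s.f.; 96.9 + 721.77 = 818.67, limited to 1 d.p. → 4 s.f.
Carrying full precision, 9134.494 ÷ 818.67 = 11.1577241135…; keep min(6, 4) = 4 s.f.
Rounded to 4 significant figures: 11.16.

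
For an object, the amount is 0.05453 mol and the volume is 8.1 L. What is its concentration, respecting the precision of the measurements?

concentration = 0.05453 mol ÷ 8.1 L = 0.00673209876543… mol/L.
0.05453 has 4 significant figures; 8.1 has 2.
Division/multiplication keeps the fewest: 2 significant figures.
Rounded: 0.0067 mol/L.

0.0067 mol/L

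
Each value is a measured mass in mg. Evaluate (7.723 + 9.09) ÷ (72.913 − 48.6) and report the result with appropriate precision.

7.723 + 9.09 = 16.813, limited to 2 d.p. → 4 s.f.; 72.913 − 48.6 = 24.313, limited to 1 d.p. → 3 s.f.
Carrying full precision, 16.813 ÷ 24.313 = 0.69152305351…; keep min(4, 3) = 3 s.f.
Rounded to 3 significant figures: 0.692.

0.692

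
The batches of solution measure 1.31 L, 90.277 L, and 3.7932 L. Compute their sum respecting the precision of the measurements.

95.38 L

1.31 L + 90.277 L + 3.7932 L = 95.3802 L.
Addition/subtraction keeps the fewest decimal places: 1.31 → 2 decimal places, 90.277 → 3 decimal places, 3.7932 → 4 decimal places; limit is 2.
Rounded to 2 decimal places: 95.38 L.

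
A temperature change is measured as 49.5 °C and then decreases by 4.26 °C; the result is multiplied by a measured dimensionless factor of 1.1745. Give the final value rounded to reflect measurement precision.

49.5 °C − 4.26 °C = 45.24 °C; the difference is limited to 1 decimal place (3 s.f.).
Carrying full precision, 45.24 × 1.1745 = 53.13438 °C; 1.1745 has 5 s.f., so the result keeps min(3, 5) = 3 s.f.
Rounded to 3 significant figures: 53.1 °C.

53.1 °C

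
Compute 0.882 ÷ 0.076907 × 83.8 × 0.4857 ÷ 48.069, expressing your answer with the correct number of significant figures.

9.71

0.882 ÷ 0.076907 × 83.8 × 0.4857 ÷ 48.069 = 9.71068237665…
Multiplication/division keeps the fewest significant figures: 0.882 → 3 s.f., 0.076907 → 5 s.f., 83.8 → 3 s.f., 0.4857 → 4 s.f., 48.069 → 5 s.f.; limit is 3.
Rounded to 3 significant figures: 9.71.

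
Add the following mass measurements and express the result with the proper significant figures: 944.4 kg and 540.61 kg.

1.4850 × 10^3 kg

944.4 kg + 540.61 kg = 1485.01 kg.
Addition/subtraction keeps the fewest decimal places: 944.4 → 1 decimal place, 540.61 → 2 decimal places; limit is 1.
Rounded to 1 decimal place: 1.4850 × 10^3 kg.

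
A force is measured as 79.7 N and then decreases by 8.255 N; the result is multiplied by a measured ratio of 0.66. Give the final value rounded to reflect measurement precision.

47 N

79.7 N − 8.255 N = 71.445 N; the difference is limited to 1 decimal place (3 s.f.).
Carrying full precision, 71.445 × 0.66 = 47.1537 N; 0.66 has 2 s.f., so the result keeps min(3, 2) = 2 s.f.
Rounded to 2 significant figures: 47 N.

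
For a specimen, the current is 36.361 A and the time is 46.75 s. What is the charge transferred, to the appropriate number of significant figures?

charge transferred = 36.361 A × 46.75 s = 1699.87675 C.
36.361 has 5 significant figures; 46.75 has 4.
Division/multiplication keeps the fewest: 4 significant figures.
Rounded: 1.700 × 10^3 C.

1.700 × 10^3 C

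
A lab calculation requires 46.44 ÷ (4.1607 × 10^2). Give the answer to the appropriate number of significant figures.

0.1116

46.44 ÷ (4.1607 × 10^2) = 0.111615833874…
Multiplication/division keeps the fewest significant figures: 46.44 → 4 s.f., 4.1607 × 10^2 → 5 s.f.; limit is 4.
Rounded to 4 significant figures: 0.1116.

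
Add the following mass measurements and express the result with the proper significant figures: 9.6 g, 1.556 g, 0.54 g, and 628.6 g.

9.6 g + 1.556 g + 0.54 g + 628.6 g = 640.296 g.
Addition/subtraction keeps the fewest decimal places: 9.6 → 1 decimal place, 1.556 → 3 decimal places, 0.54 → 2 decimal places, 628.6 → 1 decimal place; limit is 1.
Rounded to 1 decimal place: 640.3 g.

640.3 g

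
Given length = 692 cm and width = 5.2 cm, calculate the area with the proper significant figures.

3.6 × 10^3 cm²

area = 692 cm × 5.2 cm = 3598.4 cm².
692 has 3 significant figures; 5.2 has 2.
Division/multiplication keeps the fewest: 2 significant figures.
Rounded: 3.6 × 10^3 cm².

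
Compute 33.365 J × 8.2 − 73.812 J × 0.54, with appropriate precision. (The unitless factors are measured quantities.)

33.365 × 8.2 = 273.593 → 2.7 × 10^2 J (2 s.f., last digit at the 10^1 place).
73.812 × 0.54 = 39.85848 → 40. J (2 s.f., last digit at the 10^0 place).
Difference: 233.73452 J; keep the coarser place, 10^1.
Result: 2.3 × 10^2 J.

2.3 × 10^2 J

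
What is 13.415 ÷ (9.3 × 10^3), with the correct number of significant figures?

13.415 ÷ (9.3 × 10^3) = 0.00144247311828…
Multiplication/division keeps the fewest significant figures: 13.415 → 5 s.f., 9.3 × 10^3 → 2 s.f.; limit is 2.
Rounded to 2 significant figures: 0.0014.

0.0014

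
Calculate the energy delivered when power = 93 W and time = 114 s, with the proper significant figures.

energy delivered = 93 W × 114 s = 10602 J.
93 has 2 significant figures; 114 has 3.
Division/multiplication keeps the fewest: 2 significant figures.
Rounded: 1.1 × 10⁴ J.

1.1 × 10⁴ J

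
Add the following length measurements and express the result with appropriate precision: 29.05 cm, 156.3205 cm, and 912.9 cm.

29.05 cm + 156.3205 cm + 912.9 cm = 1098.2705 cm.
Addition/subtraction keeps the fewest decimal places: 29.05 → 2 decimal places, 156.3205 → 4 decimal places, 912.9 → 1 decimal place; limit is 1.
Rounded to 1 decimal place: 1098.3 cm.

1098.3 cm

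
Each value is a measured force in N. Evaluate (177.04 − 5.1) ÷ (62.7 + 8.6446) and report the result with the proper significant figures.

177.04 − 5.1 = 171.94, limited to 1 d.p. → 4 s.f.; 62.7 + 8.6446 = 71.3446, limited to 1 d.p. → 3 s.f.
Carrying full precision, 171.94 ÷ 71.3446 = 2.40999318799…; keep min(4, 3) = 3 s.f.
Rounded to 3 significant figures: 2.41.

2.41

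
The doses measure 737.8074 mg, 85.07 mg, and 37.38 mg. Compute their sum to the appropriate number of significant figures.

8.6026 × 10² mg

737.8074 mg + 85.07 mg + 37.38 mg = 860.2574 mg.
Addition/subtraction keeps the fewest decimal places: 737.8074 → 4 decimal places, 85.07 → 2 decimal places, 37.38 → 2 decimal places; limit is 2.
Rounded to 2 decimal places: 8.6026 × 10² mg.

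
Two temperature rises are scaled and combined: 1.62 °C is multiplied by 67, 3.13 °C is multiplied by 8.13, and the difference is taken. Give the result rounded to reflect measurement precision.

1.62 × 67 = 108.54 → 1.1 × 10² °C (2 s.f., last digit at the 10^1 place).
3.13 × 8.13 = 25.4469 → 25.4 °C (3 s.f., last digit at the 10^-1 place).
Difference: 83.0931 °C; keep the coarser place, 10^1.
Result: 8 × 10¹ °C.

8 × 10¹ °C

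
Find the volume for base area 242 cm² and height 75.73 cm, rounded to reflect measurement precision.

volume = 242 cm² × 75.73 cm = 18326.66 cm³.
242 has 3 significant figures; 75.73 has 4.
Division/multiplication keeps the fewest: 3 significant figures.
Rounded: 1.83 × 10^4 cm³.

1.83 × 10^4 cm³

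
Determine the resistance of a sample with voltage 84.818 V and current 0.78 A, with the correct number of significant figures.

1.1 × 10^2 Ω

resistance = 84.818 V ÷ 0.78 A = 108.741025641… Ω.
84.818 has 5 significant figures; 0.78 has 2.
Division/multiplication keeps the fewest: 2 significant figures.
Rounded: 1.1 × 10^2 Ω.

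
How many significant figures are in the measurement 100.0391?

100.0391: zeros between nonzero digits are significant.

7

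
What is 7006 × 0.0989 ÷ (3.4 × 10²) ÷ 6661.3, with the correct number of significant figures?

3.1 × 10⁻⁴

7006 × 0.0989 ÷ (3.4 × 10²) ÷ 6661.3 = 0.000305934542012…
Multiplication/division keeps the fewest significant figures: 7006 → 4 s.f., 0.0989 → 3 s.f., 3.4 × 10² → 2 s.f., 6661.3 → 5 s.f.; limit is 2.
Rounded to 2 significant figures: 3.1 × 10⁻⁴.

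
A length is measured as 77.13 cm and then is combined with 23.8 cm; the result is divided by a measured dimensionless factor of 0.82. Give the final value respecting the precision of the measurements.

1.2 × 10^2 cm

77.13 cm + 23.8 cm = 100.93 cm; the sum is limited to 1 decimal place (4 s.f.).
Carrying full precision, 100.93 ÷ 0.82 = 123.085365854… cm; 0.82 has 2 s.f., so the result keeps min(4, 2) = 2 s.f.
Rounded to 2 significant figures: 1.2 × 10^2 cm.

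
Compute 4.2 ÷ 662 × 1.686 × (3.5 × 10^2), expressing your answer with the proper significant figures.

3.7

4.2 ÷ 662 × 1.686 × (3.5 × 10^2) = 3.74383685801…
Multiplication/division keeps the fewest significant figures: 4.2 → 2 s.f., 662 → 3 s.f., 1.686 → 4 s.f., 3.5 × 10^2 → 2 s.f.; limit is 2.
Rounded to 2 significant figures: 3.7.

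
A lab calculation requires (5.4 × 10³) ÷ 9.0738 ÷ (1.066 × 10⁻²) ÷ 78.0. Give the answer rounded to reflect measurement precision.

7.2 × 10²

(5.4 × 10³) ÷ 9.0738 ÷ (1.066 × 10⁻²) ÷ 78.0 = 715.735815498…
Multiplication/division keeps the fewest significant figures: 5.4 × 10³ → 2 s.f., 9.0738 → 5 s.f., 1.066 × 10⁻² → 4 s.f., 78.0 → 3 s.f.; limit is 2.
Rounded to 2 significant figures: 7.2 × 10².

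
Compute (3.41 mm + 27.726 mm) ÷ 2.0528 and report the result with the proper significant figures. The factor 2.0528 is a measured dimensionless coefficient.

15.17 mm

3.41 mm + 27.726 mm = 31.136 mm; the sum is limited to 2 decimal places (4 s.f.).
Carrying full precision, 31.136 ÷ 2.0528 = 15.1675759938… mm; 2.0528 has 5 s.f., so the result keeps min(4, 5) = 4 s.f.
Rounded to 4 significant figures: 15.17 mm.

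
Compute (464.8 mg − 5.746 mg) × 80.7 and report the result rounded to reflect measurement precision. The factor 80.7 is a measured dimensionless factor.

3.70 × 10⁴ mg

464.8 mg − 5.746 mg = 459.054 mg; the difference is limited to 1 decimal place (4 s.f.).
Carrying full precision, 459.054 × 80.7 = 37045.6578 mg; 80.7 has 3 s.f., so the result keeps min(4, 3) = 3 s.f.
Rounded to 3 significant figures: 3.70 × 10⁴ mg.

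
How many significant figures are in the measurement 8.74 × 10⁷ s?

3

8.74 × 10⁷: in scientific notation every digit of the coefficient is significant.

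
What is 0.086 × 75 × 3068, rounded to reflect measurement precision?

0.086 × 75 × 3068 = 19788.6
Multiplication/division keeps the fewest significant figures: 0.086 → 2 s.f., 75 → 2 s.f., 3068 → 4 s.f.; limit is 2.
Rounded to 2 significant figures: 2.0 × 10^4.

2.0 × 10^4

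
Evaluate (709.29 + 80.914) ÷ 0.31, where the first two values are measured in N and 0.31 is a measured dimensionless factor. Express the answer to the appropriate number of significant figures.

2.5 × 10^3 N

709.29 N + 80.914 N = 790.204 N; the sum is limited to 2 decimal places (5 s.f.).
Carrying full precision, 790.204 ÷ 0.31 = 2549.04516129… N; 0.31 has 2 s.f., so the result keeps min(5, 2) = 2 s.f.
Rounded to 2 significant figures: 2.5 × 10^3 N.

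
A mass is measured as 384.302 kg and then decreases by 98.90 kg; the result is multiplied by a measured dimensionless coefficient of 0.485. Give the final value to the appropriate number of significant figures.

384.302 kg − 98.90 kg = 285.402 kg; the difference is limited to 2 decimal places (5 s.f.).
Carrying full precision, 285.402 × 0.485 = 138.41997 kg; 0.485 has 3 s.f., so the result keeps min(5, 3) = 3 s.f.
Rounded to 3 significant figures: 138 kg.

138 kg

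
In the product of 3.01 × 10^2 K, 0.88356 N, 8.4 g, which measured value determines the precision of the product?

3.01 × 10^2 K → 3 s.f.; 0.88356 N → 5 s.f.; 8.4 g → 2 s.f.
The fewest is 2 significant figures, from 8.4 g.

8.4 g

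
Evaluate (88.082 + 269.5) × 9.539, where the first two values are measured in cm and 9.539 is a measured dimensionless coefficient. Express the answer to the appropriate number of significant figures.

88.082 cm + 269.5 cm = 357.582 cm; the sum is limited to 1 decimal place (4 s.f.).
Carrying full precision, 357.582 × 9.539 = 3410.974698 cm; 9.539 has 4 s.f., so the result keeps min(4, 4) = 4 s.f.
Rounded to 4 significant figures: 3411 cm.

3411 cm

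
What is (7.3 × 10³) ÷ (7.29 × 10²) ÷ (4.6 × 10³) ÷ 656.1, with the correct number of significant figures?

(7.3 × 10³) ÷ (7.29 × 10²) ÷ (4.6 × 10³) ÷ 656.1 = 0.00000331793185726…
Multiplication/division keeps the fewest significant figures: 7.3 × 10³ → 2 s.f., 7.29 × 10² → 3 s.f., 4.6 × 10³ → 2 s.f., 656.1 → 4 s.f.; limit is 2.
Rounded to 2 significant figures: 3.3 × 10⁻⁶.

3.3 × 10⁻⁶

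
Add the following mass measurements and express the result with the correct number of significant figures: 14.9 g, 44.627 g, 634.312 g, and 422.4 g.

14.9 g + 44.627 g + 634.312 g + 422.4 g = 1116.239 g.
Addition/subtraction keeps the fewest decimal places: 14.9 → 1 decimal place, 44.627 → 3 decimal places, 634.312 → 3 decimal places, 422.4 → 1 decimal place; limit is 1.
Rounded to 1 decimal place: 1116.2 g.

1116.2 g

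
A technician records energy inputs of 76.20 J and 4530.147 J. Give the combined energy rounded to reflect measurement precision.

4.60635 × 10^3 J

76.20 J + 4530.147 J = 4606.347 J.
Addition/subtraction keeps the fewest decimal places: 76.20 → 2 decimal places, 4530.147 → 3 decimal places; limit is 2.
Rounded to 2 decimal places: 4.60635 × 10^3 J.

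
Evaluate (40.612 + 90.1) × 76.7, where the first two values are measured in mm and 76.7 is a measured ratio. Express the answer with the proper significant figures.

40.612 mm + 90.1 mm = 130.712 mm; the sum is limited to 1 decimal place (4 s.f.).
Carrying full precision, 130.712 × 76.7 = 10025.6104 mm; 76.7 has 3 s.f., so the result keeps min(4, 3) = 3 s.f.
Rounded to 3 significant figures: 1.00 × 10⁴ mm.

1.00 × 10⁴ mm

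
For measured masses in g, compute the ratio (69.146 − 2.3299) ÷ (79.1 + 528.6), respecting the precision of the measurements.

69.146 − 2.3299 = 66.8161, limited to 3 d.p. → 5 s.f.; 79.1 + 528.6 = 607.7, limited to 1 d.p. → 4 s.f.
Carrying full precision, 66.8161 ÷ 607.7 = 0.109949152542…; keep min(5, 4) = 4 s.f.
Rounded to 4 significant figures: 0.1099.

0.1099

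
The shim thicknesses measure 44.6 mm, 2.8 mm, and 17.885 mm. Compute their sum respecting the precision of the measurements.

65.3 mm

44.6 mm + 2.8 mm + 17.885 mm = 65.285 mm.
Addition/subtraction keeps the fewest decimal places: 44.6 → 1 decimal place, 2.8 → 1 decimal place, 17.885 → 3 decimal places; limit is 1.
Rounded to 1 decimal place: 65.3 mm.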